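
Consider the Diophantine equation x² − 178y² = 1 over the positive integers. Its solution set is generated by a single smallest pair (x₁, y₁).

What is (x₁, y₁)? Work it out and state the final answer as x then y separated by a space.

1601 120

√178 → a₀=13, period (2,1,12,1,2,26); ℓ=6 even so k=5
k=0  a_k=13  p_k/q_k = 13/1
k=1  a_k=2  p_k/q_k = 27/2
k=2  a_k=1  p_k/q_k = 40/3
k=3  a_k=12  p_k/q_k = 507/38
k=4  a_k=1  p_k/q_k = 547/41
k=5  a_k=2  p_k/q_k = 1601/120
fundamental: x₁=1601, y₁=120  (since 2563201 − 178·14400 = 1)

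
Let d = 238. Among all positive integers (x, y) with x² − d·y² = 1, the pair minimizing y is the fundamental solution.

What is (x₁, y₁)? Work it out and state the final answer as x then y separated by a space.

√238 → a₀=15, period (2,2,1,14,1,2,2,30); ℓ=8 even so k=7
a_0=15:  p_0=15·1+0=15,  q_0=15·0+1=1
…
a_5=1:  p_5=1·1589+108=1697,  q_5=1·103+7=110
a_6=2:  p_6=2·1697+1589=4983,  q_6=2·110+103=323
a_7=2:  p_7=2·4983+1697=11663,  q_7=2·323+110=756
fundamental: x₁=11663, y₁=756  (since 136025569 − 238·571536 = 1)

11663 756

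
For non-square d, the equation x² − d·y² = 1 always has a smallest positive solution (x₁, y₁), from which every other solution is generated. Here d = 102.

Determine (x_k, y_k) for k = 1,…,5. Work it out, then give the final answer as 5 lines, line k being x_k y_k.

[10; 10,20] for √102; ℓ=2 ⇒ convergent index 1
a_0=10:  p_0=10·1+0=10,  q_0=10·0+1=1
a_1=10:  p_1=10·10+1=101,  q_1=10·1+0=10
fundamental: x₁=101, y₁=10  (since 10201 − 102·100 = 1)
k=2:  x_2 = 101·101+102·10·10 = 20401,  y_2 = 101·10+10·101 = 2020
k=3:  x_3 = 101·20401+102·10·2020 = 4120901,  y_3 = 101·2020+10·20401 = 408030
k=4:  x_4 = 101·4120901+102·10·408030 = 832401601,  y_4 = 101·408030+10·4120901 = 82420040
k=5:  x_5 = 101·832401601+102·10·82420040 = 168141002501,  y_5 = 101·82420040+10·832401601 = 16648440050

101 10
20401 2020
4120901 408030
832401601 82420040
168141002501 16648440050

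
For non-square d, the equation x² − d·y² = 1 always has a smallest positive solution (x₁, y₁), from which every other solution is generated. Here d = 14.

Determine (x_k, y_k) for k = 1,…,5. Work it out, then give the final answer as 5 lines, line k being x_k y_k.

15 4
449 120
13455 3596
403201 107760
12082575 3229204

d=14: √d = [3; 1,2,1,6] (ℓ=4, even), read p_3/q_3
i=0: a=3 ⇒ p=3, q=1
i=1: a=1 ⇒ p=4, q=1
i=2: a=2 ⇒ p=11, q=3
i=3: a=1 ⇒ p=15, q=4
(x₁, y₁) = (15, 4);  15² − 14·4² = 1 ✓
(x_2, y_2) = (15·15 + 14·4·4, 15·4 + 4·15) = (449, 120)
(x_3, y_3) = (15·449 + 14·4·120, 15·120 + 4·449) = (13455, 3596)
(x_4, y_4) = (15·13455 + 14·4·3596, 15·3596 + 4·13455) = (403201, 107760)
(x_5, y_5) = (15·403201 + 14·4·107760, 15·107760 + 4·403201) = (12082575, 3229204)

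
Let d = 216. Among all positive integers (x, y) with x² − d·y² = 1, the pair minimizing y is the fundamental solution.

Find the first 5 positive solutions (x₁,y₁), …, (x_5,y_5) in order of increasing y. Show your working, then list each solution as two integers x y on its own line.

485 33
470449 32010
456335045 31049667
442644523201 30118144980
429364731169925 29214569580933

[14; 1,2,3,2,1,28] for √216; ℓ=6 ⇒ convergent index 5
a_0=14:  p_0=14·1+0=14,  q_0=14·0+1=1
a_1=1:  p_1=1·14+1=15,  q_1=1·1+0=1
…
a_3=3:  p_3=3·44+15=147,  q_3=3·3+1=10
a_4=2:  p_4=2·147+44=338,  q_4=2·10+3=23
a_5=1:  p_5=1·338+147=485,  q_5=1·23+10=33
(x₁, y₁) = (485, 33);  485² − 216·33² = 1 ✓
n=2: (485,33)∘(485,33) = (485·485+216·33·33, 485·33+33·485) = (470449,32010)
n=3: (470449,32010)∘(485,33) = (485·470449+216·33·32010, 485·32010+33·470449) = (456335045,31049667)
n=4: (456335045,31049667)∘(485,33) = (485·456335045+216·33·31049667, 485·31049667+33·456335045) = (442644523201,30118144980)
n=5: (442644523201,30118144980)∘(485,33) = (485·442644523201+216·33·30118144980, 485·30118144980+33·442644523201) = (429364731169925,29214569580933)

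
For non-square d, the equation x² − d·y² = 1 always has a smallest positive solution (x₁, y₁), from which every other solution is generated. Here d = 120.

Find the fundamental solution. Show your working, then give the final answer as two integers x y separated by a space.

√120 = [10; 1,20, …], period ℓ=2 (even) → k=1
a_0=10:  p_0=10·1+0=10,  q_0=10·0+1=1
a_1=1:  p_1=1·10+1=11,  q_1=1·1+0=1
(x₁, y₁) = (11, 1);  11² − 120·1² = 1 ✓

11 1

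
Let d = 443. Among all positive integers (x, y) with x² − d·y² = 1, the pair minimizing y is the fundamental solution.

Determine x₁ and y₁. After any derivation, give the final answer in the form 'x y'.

442 21

√443 → a₀=21, period (21,42); ℓ=2 even so k=1
a_0=21:  p_0=21·1+0=21,  q_0=21·0+1=1
a_1=21:  p_1=21·21+1=442,  q_1=21·1+0=21
fundamental: x₁=442, y₁=21  (since 195364 − 443·441 = 1)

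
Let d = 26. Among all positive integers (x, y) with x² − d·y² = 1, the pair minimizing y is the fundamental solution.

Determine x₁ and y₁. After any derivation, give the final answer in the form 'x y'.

51 10

d=26: √d = [5; 10] (ℓ=1, odd), read p_1/q_1
i=0: a=5 ⇒ p=5, q=1
i=1: a=10 ⇒ p=51, q=10
→ (51, 10).  Check: 51²=2601, 26·10²=2600, difference 1.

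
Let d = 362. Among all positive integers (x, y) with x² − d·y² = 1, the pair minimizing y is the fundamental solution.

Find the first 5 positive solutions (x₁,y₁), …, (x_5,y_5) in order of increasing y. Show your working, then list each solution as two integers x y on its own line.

d=362: √d = [19; 38] (ℓ=1, odd), read p_1/q_1
i=0: a=19 ⇒ p=19, q=1
i=1: a=38 ⇒ p=723, q=38
(x₁, y₁) = (723, 38);  723² − 362·38² = 1 ✓
k=2:  x_2 = 723·723+362·38·38 = 1045457,  y_2 = 723·38+38·723 = 54948
k=3:  x_3 = 723·1045457+362·38·54948 = 1511730099,  y_3 = 723·54948+38·1045457 = 79454770
k=4:  x_4 = 723·1511730099+362·38·79454770 = 2185960677697,  y_4 = 723·79454770+38·1511730099 = 114891542472
k=5:  x_5 = 723·2185960677697+362·38·114891542472 = 3160897628219763,  y_5 = 723·114891542472+38·2185960677697 = 166133090959742

723 38
1045457 54948
1511730099 79454770
2185960677697 114891542472
3160897628219763 166133090959742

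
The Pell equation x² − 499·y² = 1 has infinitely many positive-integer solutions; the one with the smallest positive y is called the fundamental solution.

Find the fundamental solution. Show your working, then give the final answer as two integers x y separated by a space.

4490 201

d=499: √d = [22; 2,1,21,1,2,44] (ℓ=6, even), read p_5/q_5
i=0: a=22 ⇒ p=22, q=1
…
i=4: a=1 ⇒ p=1519, q=68
i=5: a=2 ⇒ p=4490, q=201
(x₁, y₁) = (4490, 201);  4490² − 499·201² = 1 ✓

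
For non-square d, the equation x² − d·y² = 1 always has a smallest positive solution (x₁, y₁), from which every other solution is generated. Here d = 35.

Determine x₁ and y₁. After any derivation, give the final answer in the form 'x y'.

6 1

√35 = [5; 1,10, …], period ℓ=2 (even) → k=1
a_0=5:  p_0=5·1+0=5,  q_0=5·0+1=1
a_1=1:  p_1=1·5+1=6,  q_1=1·1+0=1
fundamental: x₁=6, y₁=1  (since 36 − 35·1 = 1)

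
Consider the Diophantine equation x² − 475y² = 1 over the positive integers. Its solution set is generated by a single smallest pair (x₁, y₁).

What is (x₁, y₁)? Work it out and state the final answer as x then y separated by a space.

57799 2652

[21; 1,3,1,6,2,6,1,3,1,42] for √475; ℓ=10 ⇒ convergent index 9
i=0: a=21 ⇒ p=21, q=1
i=1: a=1 ⇒ p=22, q=1
i=2: a=3 ⇒ p=87, q=4
…
i=4: a=6 ⇒ p=741, q=34
…
i=6: a=6 ⇒ p=10287, q=472
i=7: a=1 ⇒ p=11878, q=545
i=8: a=3 ⇒ p=45921, q=2107
i=9: a=1 ⇒ p=57799, q=2652
→ (57799, 2652).  Check: 57799²=3340724401, 475·2652²=3340724400, difference 1.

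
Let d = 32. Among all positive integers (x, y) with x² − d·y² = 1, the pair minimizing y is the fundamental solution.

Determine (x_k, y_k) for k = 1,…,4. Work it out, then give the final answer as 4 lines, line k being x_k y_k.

√32 = [5; 1,1,1,10, …], period ℓ=4 (even) → k=3
k=0  a_k=5  p_k/q_k = 5/1
…
k=2  a_k=1  p_k/q_k = 11/2
k=3  a_k=1  p_k/q_k = 17/3
fundamental: x₁=17, y₁=3  (since 289 − 32·9 = 1)
(x_2, y_2) = (17·17 + 32·3·3, 17·3 + 3·17) = (577, 102)
(x_3, y_3) = (17·577 + 32·3·102, 17·102 + 3·577) = (19601, 3465)
(x_4, y_4) = (17·19601 + 32·3·3465, 17·3465 + 3·19601) = (665857, 117708)

17 3
577 102
19601 3465
665857 117708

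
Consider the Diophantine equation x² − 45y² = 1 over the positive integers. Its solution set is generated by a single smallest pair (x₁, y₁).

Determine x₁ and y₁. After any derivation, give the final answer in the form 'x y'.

[6; 1,2,2,2,1,12] for √45; ℓ=6 ⇒ convergent index 5
i=0: a=6 ⇒ p=6, q=1
i=1: a=1 ⇒ p=7, q=1
i=2: a=2 ⇒ p=20, q=3
…
i=4: a=2 ⇒ p=114, q=17
i=5: a=1 ⇒ p=161, q=24
→ (161, 24).  Check: 161²=25921, 45·24²=25920, difference 1.

161 24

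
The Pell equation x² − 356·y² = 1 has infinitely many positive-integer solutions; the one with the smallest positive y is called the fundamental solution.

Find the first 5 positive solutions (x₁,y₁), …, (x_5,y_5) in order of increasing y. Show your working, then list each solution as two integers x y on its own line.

√356 → a₀=18, period (1,6,1,1,2,…,6,1,36); ℓ=14 even so k=13
step 0: (18, 1)  from 18·(1,0) + (0,1)
step 1: (19, 1)  from 1·(18,1) + (1,0)
step 2: (132, 7)  from 6·(19,1) + (18,1)
…
step 5: (717, 38)  from 2·(283,15) + (151,8)
step 6: (1000, 53)  from 1·(717,38) + (283,15)
step 7: (8717, 462)  from 8·(1000,53) + (717,38)
step 8: (9717, 515)  from 1·(8717,462) + (1000,53)
step 9: (28151, 1492)  from 2·(9717,515) + (8717,462)
step 10: (37868, 2007)  from 1·(28151,1492) + (9717,515)
step 11: (66019, 3499)  from 1·(37868,2007) + (28151,1492)
step 12: (433982, 23001)  from 6·(66019,3499) + (37868,2007)
step 13: (500001, 26500)  from 1·(433982,23001) + (66019,3499)
fundamental: x₁=500001, y₁=26500  (since 250001000001 − 356·702250000 = 1)
(x_2, y_2) = (500001·500001 + 356·26500·26500, 500001·26500 + 26500·500001) = (500002000001, 26500053000)
(x_3, y_3) = (500001·500002000001 + 356·26500·26500053000, 500001·26500053000 + 26500·500002000001) = (500003000004500001, 26500106000079500)
(x_4, y_4) = (500001·500003000004500001 + 356·26500·26500106000079500, 500001·26500106000079500 + 26500·500003000004500001) = (500004000010000008000001, 26500159000265000106000)
(x_5, y_5) = (500001·500004000010000008000001 + 356·26500·26500159000265000106000, 500001·26500159000265000106000 + 26500·500004000010000008000001) = (500005000017500025000012500001, 26500212000556500530000132500)

500001 26500
500002000001 26500053000
500003000004500001 26500106000079500
500004000010000008000001 26500159000265000106000
500005000017500025000012500001 26500212000556500530000132500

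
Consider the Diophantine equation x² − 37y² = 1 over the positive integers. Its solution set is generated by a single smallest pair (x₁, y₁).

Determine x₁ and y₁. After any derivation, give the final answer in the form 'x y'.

[6; 12] for √37; ℓ=1 ⇒ convergent index 1
step 0: (6, 1)  from 6·(1,0) + (0,1)
step 1: (73, 12)  from 12·(6,1) + (1,0)
(x₁, y₁) = (73, 12);  73² − 37·12² = 1 ✓

73 12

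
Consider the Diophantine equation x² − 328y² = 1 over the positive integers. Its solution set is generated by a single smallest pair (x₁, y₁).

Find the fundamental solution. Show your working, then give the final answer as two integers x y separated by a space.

163 9

[18; 9,36] for √328; ℓ=2 ⇒ convergent index 1
i=0: a=18 ⇒ p=18, q=1
i=1: a=9 ⇒ p=163, q=9
→ (163, 9).  Check: 163²=26569, 328·9²=26568, difference 1.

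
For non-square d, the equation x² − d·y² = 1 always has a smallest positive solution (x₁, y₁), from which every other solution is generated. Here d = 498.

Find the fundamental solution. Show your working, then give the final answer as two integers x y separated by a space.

√498 → a₀=22, period (3,6,22,6,3,44); ℓ=6 even so k=5
a_0=22:  p_0=22·1+0=22,  q_0=22·0+1=1
a_1=3:  p_1=3·22+1=67,  q_1=3·1+0=3
a_2=6:  p_2=6·67+22=424,  q_2=6·3+1=19
…
a_4=6:  p_4=6·9395+424=56794,  q_4=6·421+19=2545
a_5=3:  p_5=3·56794+9395=179777,  q_5=3·2545+421=8056
(x₁, y₁) = (179777, 8056);  179777² − 498·8056² = 1 ✓

179777 8056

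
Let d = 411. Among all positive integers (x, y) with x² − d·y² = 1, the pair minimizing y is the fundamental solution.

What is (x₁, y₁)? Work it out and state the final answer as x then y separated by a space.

√411 = [20; 3,1,1,1,19,1,1,1,3,40, …], period ℓ=10 (even) → k=9
k=0  a_k=20  p_k/q_k = 20/1
…
k=2  a_k=1  p_k/q_k = 81/4
…
k=5  a_k=19  p_k/q_k = 4379/216
k=6  a_k=1  p_k/q_k = 4602/227
…
k=8  a_k=1  p_k/q_k = 13583/670
k=9  a_k=3  p_k/q_k = 49730/2453
(x₁, y₁) = (49730, 2453);  49730² − 411·2453² = 1 ✓

49730 2453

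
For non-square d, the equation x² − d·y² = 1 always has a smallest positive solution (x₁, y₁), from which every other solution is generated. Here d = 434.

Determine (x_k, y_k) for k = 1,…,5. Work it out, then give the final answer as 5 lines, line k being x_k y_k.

√434 = [20; 1,4,1,40, …], period ℓ=4 (even) → k=3
k=0  a_k=20  p_k/q_k = 20/1
…
k=2  a_k=4  p_k/q_k = 104/5
k=3  a_k=1  p_k/q_k = 125/6
→ (125, 6).  Check: 125²=15625, 434·6²=15624, difference 1.
k=2:  x_2 = 125·125+434·6·6 = 31249,  y_2 = 125·6+6·125 = 1500
k=3:  x_3 = 125·31249+434·6·1500 = 7812125,  y_3 = 125·1500+6·31249 = 374994
k=4:  x_4 = 125·7812125+434·6·374994 = 1953000001,  y_4 = 125·374994+6·7812125 = 93747000
k=5:  x_5 = 125·1953000001+434·6·93747000 = 488242188125,  y_5 = 125·93747000+6·1953000001 = 23436375006

125 6
31249 1500
7812125 374994
1953000001 93747000
488242188125 23436375006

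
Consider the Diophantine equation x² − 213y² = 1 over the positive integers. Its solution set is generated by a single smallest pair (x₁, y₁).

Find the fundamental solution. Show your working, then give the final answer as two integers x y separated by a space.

√213 → a₀=14, period (1,1,2,6,1,8,1,6,2,1,1,28); ℓ=12 even so k=11
a_0=14:  p_0=14·1+0=14,  q_0=14·0+1=1
a_1=1:  p_1=1·14+1=15,  q_1=1·1+0=1
a_2=1:  p_2=1·15+14=29,  q_2=1·1+1=2
a_3=2:  p_3=2·29+15=73,  q_3=2·2+1=5
…
a_5=1:  p_5=1·467+73=540,  q_5=1·32+5=37
…
a_7=1:  p_7=1·4787+540=5327,  q_7=1·328+37=365
a_8=6:  p_8=6·5327+4787=36749,  q_8=6·365+328=2518
…
a_10=1:  p_10=1·78825+36749=115574,  q_10=1·5401+2518=7919
a_11=1:  p_11=1·115574+78825=194399,  q_11=1·7919+5401=13320
(x₁, y₁) = (194399, 13320);  194399² − 213·13320² = 1 ✓

194399 13320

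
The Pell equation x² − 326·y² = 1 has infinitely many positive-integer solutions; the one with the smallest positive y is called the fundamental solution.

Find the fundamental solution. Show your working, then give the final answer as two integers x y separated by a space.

[18; 18,36] for √326; ℓ=2 ⇒ convergent index 1
k=0  a_k=18  p_k/q_k = 18/1
k=1  a_k=18  p_k/q_k = 325/18
→ (325, 18).  Check: 325²=105625, 326·18²=105624, difference 1.

325 18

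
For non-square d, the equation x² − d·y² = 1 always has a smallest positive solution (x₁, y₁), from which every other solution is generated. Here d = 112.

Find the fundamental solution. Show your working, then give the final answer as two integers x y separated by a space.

[10; 1,1,2,1,1,20] for √112; ℓ=6 ⇒ convergent index 5
i=0: a=10 ⇒ p=10, q=1
i=1: a=1 ⇒ p=11, q=1
i=2: a=1 ⇒ p=21, q=2
…
i=4: a=1 ⇒ p=74, q=7
i=5: a=1 ⇒ p=127, q=12
→ (127, 12).  Check: 127²=16129, 112·12²=16128, difference 1.

127 12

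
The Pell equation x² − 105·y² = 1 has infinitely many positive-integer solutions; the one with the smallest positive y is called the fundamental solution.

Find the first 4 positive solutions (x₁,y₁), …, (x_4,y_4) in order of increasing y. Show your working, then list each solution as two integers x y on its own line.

√105 → a₀=10, period (4,20); ℓ=2 even so k=1
k=0  a_k=10  p_k/q_k = 10/1
k=1  a_k=4  p_k/q_k = 41/4
(x₁, y₁) = (41, 4);  41² − 105·4² = 1 ✓
(x_2, y_2) = (41·41 + 105·4·4, 41·4 + 4·41) = (3361, 328)
(x_3, y_3) = (41·3361 + 105·4·328, 41·328 + 4·3361) = (275561, 26892)
(x_4, y_4) = (41·275561 + 105·4·26892, 41·26892 + 4·275561) = (22592641, 2204816)

41 4
3361 328
275561 26892
22592641 2204816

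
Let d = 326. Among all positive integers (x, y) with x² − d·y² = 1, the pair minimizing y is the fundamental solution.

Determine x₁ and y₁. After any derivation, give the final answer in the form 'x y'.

√326 = [18; 18,36, …], period ℓ=2 (even) → k=1
step 0: (18, 1)  from 18·(1,0) + (0,1)
step 1: (325, 18)  from 18·(18,1) + (1,0)
fundamental: x₁=325, y₁=18  (since 105625 − 326·324 = 1)

325 18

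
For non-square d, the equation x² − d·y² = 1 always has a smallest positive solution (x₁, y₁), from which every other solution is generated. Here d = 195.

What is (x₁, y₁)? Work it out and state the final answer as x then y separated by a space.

14 1

[13; 1,26] for √195; ℓ=2 ⇒ convergent index 1
i=0: a=13 ⇒ p=13, q=1
i=1: a=1 ⇒ p=14, q=1
→ (14, 1).  Check: 14²=196, 195·1²=195, difference 1.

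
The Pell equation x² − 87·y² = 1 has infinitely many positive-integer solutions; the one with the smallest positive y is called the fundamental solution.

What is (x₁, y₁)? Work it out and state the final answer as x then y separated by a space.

[9; 3,18] for √87; ℓ=2 ⇒ convergent index 1
step 0: (9, 1)  from 9·(1,0) + (0,1)
step 1: (28, 3)  from 3·(9,1) + (1,0)
(x₁, y₁) = (28, 3);  28² − 87·3² = 1 ✓

28 3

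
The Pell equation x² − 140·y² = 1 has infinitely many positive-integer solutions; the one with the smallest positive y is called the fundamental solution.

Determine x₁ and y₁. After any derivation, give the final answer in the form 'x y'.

71 6

√140 = [11; 1,4,1,22, …], period ℓ=4 (even) → k=3
step 0: (11, 1)  from 11·(1,0) + (0,1)
step 1: (12, 1)  from 1·(11,1) + (1,0)
step 2: (59, 5)  from 4·(12,1) + (11,1)
step 3: (71, 6)  from 1·(59,5) + (12,1)
fundamental: x₁=71, y₁=6  (since 5041 − 140·36 = 1)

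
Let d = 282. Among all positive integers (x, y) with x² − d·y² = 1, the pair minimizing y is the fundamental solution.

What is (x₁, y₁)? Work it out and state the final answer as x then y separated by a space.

d=282: √d = [16; 1,3,1,4,1,3,1,32] (ℓ=8, even), read p_7/q_7
a_0=16:  p_0=16·1+0=16,  q_0=16·0+1=1
a_1=1:  p_1=1·16+1=17,  q_1=1·1+0=1
…
a_3=1:  p_3=1·67+17=84,  q_3=1·4+1=5
a_4=4:  p_4=4·84+67=403,  q_4=4·5+4=24
a_5=1:  p_5=1·403+84=487,  q_5=1·24+5=29
a_6=3:  p_6=3·487+403=1864,  q_6=3·29+24=111
a_7=1:  p_7=1·1864+487=2351,  q_7=1·111+29=140
→ (2351, 140).  Check: 2351²=5527201, 282·140²=5527200, difference 1.

2351 140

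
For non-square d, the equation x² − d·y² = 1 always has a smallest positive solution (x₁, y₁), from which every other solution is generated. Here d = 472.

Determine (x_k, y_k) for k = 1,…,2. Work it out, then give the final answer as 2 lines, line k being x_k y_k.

306917 14127
188396089777 8671632918

√472 → a₀=21, period (1,2,1,1,1,…,2,1,42); ℓ=14 even so k=13
i=0: a=21 ⇒ p=21, q=1
i=1: a=1 ⇒ p=22, q=1
i=2: a=2 ⇒ p=65, q=3
…
i=11: a=1 ⇒ p=84230, q=3877
i=12: a=2 ⇒ p=222687, q=10250
i=13: a=1 ⇒ p=306917, q=14127
fundamental: x₁=306917, y₁=14127  (since 94198044889 − 472·199572129 = 1)
(x_2, y_2) = (306917·306917 + 472·14127·14127, 306917·14127 + 14127·306917) = (188396089777, 8671632918)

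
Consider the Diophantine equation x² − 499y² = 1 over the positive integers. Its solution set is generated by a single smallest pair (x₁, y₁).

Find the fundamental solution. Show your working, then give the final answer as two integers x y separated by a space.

√499 → a₀=22, period (2,1,21,1,2,44); ℓ=6 even so k=5
a_0=22:  p_0=22·1+0=22,  q_0=22·0+1=1
…
a_3=21:  p_3=21·67+45=1452,  q_3=21·3+2=65
a_4=1:  p_4=1·1452+67=1519,  q_4=1·65+3=68
a_5=2:  p_5=2·1519+1452=4490,  q_5=2·68+65=201
(x₁, y₁) = (4490, 201);  4490² − 499·201² = 1 ✓

4490 201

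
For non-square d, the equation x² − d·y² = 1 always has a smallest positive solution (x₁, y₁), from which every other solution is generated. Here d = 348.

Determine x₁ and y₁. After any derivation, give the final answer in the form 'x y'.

√348 → a₀=18, period (1,1,1,8,1,1,1,36); ℓ=8 even so k=7
a_0=18:  p_0=18·1+0=18,  q_0=18·0+1=1
…
a_2=1:  p_2=1·19+18=37,  q_2=1·1+1=2
a_3=1:  p_3=1·37+19=56,  q_3=1·2+1=3
a_4=8:  p_4=8·56+37=485,  q_4=8·3+2=26
…
a_6=1:  p_6=1·541+485=1026,  q_6=1·29+26=55
a_7=1:  p_7=1·1026+541=1567,  q_7=1·55+29=84
→ (1567, 84).  Check: 1567²=2455489, 348·84²=2455488, difference 1.

1567 84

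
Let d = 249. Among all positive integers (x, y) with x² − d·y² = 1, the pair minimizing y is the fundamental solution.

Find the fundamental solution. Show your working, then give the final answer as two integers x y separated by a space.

[15; 1,3,1,1,5,…,3,1,30] for √249; ℓ=16 ⇒ convergent index 15
step 0: (15, 1)  from 15·(1,0) + (0,1)
step 1: (16, 1)  from 1·(15,1) + (1,0)
…
step 6: (931, 59)  from 1·(789,50) + (142,9)
step 7: (3582, 227)  from 3·(931,59) + (789,50)
step 8: (36751, 2329)  from 10·(3582,227) + (931,59)
step 9: (113835, 7214)  from 3·(36751,2329) + (3582,227)
step 10: (150586, 9543)  from 1·(113835,7214) + (36751,2329)
step 11: (866765, 54929)  from 5·(150586,9543) + (113835,7214)
step 12: (1017351, 64472)  from 1·(866765,54929) + (150586,9543)
…
step 14: (6669699, 422675)  from 3·(1884116,119401) + (1017351,64472)
step 15: (8553815, 542076)  from 1·(6669699,422675) + (1884116,119401)
(x₁, y₁) = (8553815, 542076);  8553815² − 249·542076² = 1 ✓

8553815 542076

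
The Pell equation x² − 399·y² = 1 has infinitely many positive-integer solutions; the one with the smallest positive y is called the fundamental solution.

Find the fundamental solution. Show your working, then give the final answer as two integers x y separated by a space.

√399 → a₀=19, period (1,38); ℓ=2 even so k=1
a_0=19:  p_0=19·1+0=19,  q_0=19·0+1=1
a_1=1:  p_1=1·19+1=20,  q_1=1·1+0=1
fundamental: x₁=20, y₁=1  (since 400 − 399·1 = 1)

20 1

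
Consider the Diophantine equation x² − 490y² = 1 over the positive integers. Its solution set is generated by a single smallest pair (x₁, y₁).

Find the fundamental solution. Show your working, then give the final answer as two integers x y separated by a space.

d=490: √d = [22; 7,2,1,4,4,4,1,2,7,44] (ℓ=10, even), read p_9/q_9
k=0  a_k=22  p_k/q_k = 22/1
k=1  a_k=7  p_k/q_k = 155/7
k=2  a_k=2  p_k/q_k = 332/15
k=3  a_k=1  p_k/q_k = 487/22
…
k=5  a_k=4  p_k/q_k = 9607/434
…
k=7  a_k=1  p_k/q_k = 50315/2273
k=8  a_k=2  p_k/q_k = 141338/6385
k=9  a_k=7  p_k/q_k = 1039681/46968
fundamental: x₁=1039681, y₁=46968  (since 1080936581761 − 490·2205993024 = 1)

1039681 46968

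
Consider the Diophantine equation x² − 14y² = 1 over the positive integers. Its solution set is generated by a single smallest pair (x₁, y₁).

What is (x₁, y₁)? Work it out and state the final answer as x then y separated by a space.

d=14: √d = [3; 1,2,1,6] (ℓ=4, even), read p_3/q_3
a_0=3:  p_0=3·1+0=3,  q_0=3·0+1=1
a_1=1:  p_1=1·3+1=4,  q_1=1·1+0=1
a_2=2:  p_2=2·4+3=11,  q_2=2·1+1=3
a_3=1:  p_3=1·11+4=15,  q_3=1·3+1=4
(x₁, y₁) = (15, 4);  15² − 14·4² = 1 ✓

15 4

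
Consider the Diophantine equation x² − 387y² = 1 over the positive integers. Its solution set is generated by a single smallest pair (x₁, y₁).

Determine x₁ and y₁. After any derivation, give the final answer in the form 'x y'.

√387 = [19; 1,2,19,2,1,38, …], period ℓ=6 (even) → k=5
step 0: (19, 1)  from 19·(1,0) + (0,1)
step 1: (20, 1)  from 1·(19,1) + (1,0)
…
step 3: (1141, 58)  from 19·(59,3) + (20,1)
step 4: (2341, 119)  from 2·(1141,58) + (59,3)
step 5: (3482, 177)  from 1·(2341,119) + (1141,58)
fundamental: x₁=3482, y₁=177  (since 12124324 − 387·31329 = 1)

3482 177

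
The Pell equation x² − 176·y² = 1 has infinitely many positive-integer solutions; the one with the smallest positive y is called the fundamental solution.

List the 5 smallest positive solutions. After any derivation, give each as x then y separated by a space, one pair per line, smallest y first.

√176 → a₀=13, period (3,1,3,26); ℓ=4 even so k=3
k=0  a_k=13  p_k/q_k = 13/1
k=1  a_k=3  p_k/q_k = 40/3
k=2  a_k=1  p_k/q_k = 53/4
k=3  a_k=3  p_k/q_k = 199/15
fundamental: x₁=199, y₁=15  (since 39601 − 176·225 = 1)
(199+15√176)^2 = 79201 + 5970√176
(199+15√176)^3 = 31521799 + 2376045√176
(199+15√176)^4 = 12545596801 + 945659940√176
(199+15√176)^5 = 4993116004999 + 376370280075√176

199 15
79201 5970
31521799 2376045
12545596801 945659940
4993116004999 376370280075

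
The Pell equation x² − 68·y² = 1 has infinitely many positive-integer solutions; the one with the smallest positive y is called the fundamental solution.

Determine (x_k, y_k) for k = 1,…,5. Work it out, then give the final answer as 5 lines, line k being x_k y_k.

[8; 4,16] for √68; ℓ=2 ⇒ convergent index 1
a_0=8:  p_0=8·1+0=8,  q_0=8·0+1=1
a_1=4:  p_1=4·8+1=33,  q_1=4·1+0=4
→ (33, 4).  Check: 33²=1089, 68·4²=1088, difference 1.
(x_2, y_2) = (33·33 + 68·4·4, 33·4 + 4·33) = (2177, 264)
(x_3, y_3) = (33·2177 + 68·4·264, 33·264 + 4·2177) = (143649, 17420)
(x_4, y_4) = (33·143649 + 68·4·17420, 33·17420 + 4·143649) = (9478657, 1149456)
(x_5, y_5) = (33·9478657 + 68·4·1149456, 33·1149456 + 4·9478657) = (625447713, 75846676)

33 4
2177 264
143649 17420
9478657 1149456
625447713 75846676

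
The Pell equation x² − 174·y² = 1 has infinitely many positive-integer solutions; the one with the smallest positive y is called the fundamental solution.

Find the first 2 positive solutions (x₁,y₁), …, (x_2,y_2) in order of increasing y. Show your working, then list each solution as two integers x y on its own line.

1451 110
4210801 319220

d=174: √d = [13; 5,4,5,26] (ℓ=4, even), read p_3/q_3
step 0: (13, 1)  from 13·(1,0) + (0,1)
step 1: (66, 5)  from 5·(13,1) + (1,0)
step 2: (277, 21)  from 4·(66,5) + (13,1)
step 3: (1451, 110)  from 5·(277,21) + (66,5)
→ (1451, 110).  Check: 1451²=2105401, 174·110²=2105400, difference 1.
n=2: (1451,110)∘(1451,110) = (1451·1451+174·110·110, 1451·110+110·1451) = (4210801,319220)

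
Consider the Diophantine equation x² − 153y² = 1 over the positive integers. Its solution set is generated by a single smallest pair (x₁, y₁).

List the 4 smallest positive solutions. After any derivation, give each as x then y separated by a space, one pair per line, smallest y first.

√153 = [12; 2,1,2,2,2,1,2,24, …], period ℓ=8 (even) → k=7
i=0: a=12 ⇒ p=12, q=1
…
i=4: a=2 ⇒ p=235, q=19
i=5: a=2 ⇒ p=569, q=46
i=6: a=1 ⇒ p=804, q=65
i=7: a=2 ⇒ p=2177, q=176
→ (2177, 176).  Check: 2177²=4739329, 153·176²=4739328, difference 1.
n=2: (2177,176)∘(2177,176) = (2177·2177+153·176·176, 2177·176+176·2177) = (9478657,766304)
n=3: (9478657,766304)∘(2177,176) = (2177·9478657+153·176·766304, 2177·766304+176·9478657) = (41270070401,3336487440)
n=4: (41270070401,3336487440)∘(2177,176) = (2177·41270070401+153·176·3336487440, 2177·3336487440+176·41270070401) = (179689877047297,14527065547456)

2177 176
9478657 766304
41270070401 3336487440
179689877047297 14527065547456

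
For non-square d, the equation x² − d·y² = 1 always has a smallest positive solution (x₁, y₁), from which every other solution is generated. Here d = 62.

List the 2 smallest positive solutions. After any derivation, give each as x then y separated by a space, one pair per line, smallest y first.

63 8
7937 1008

√62 = [7; 1,6,1,14, …], period ℓ=4 (even) → k=3
a_0=7:  p_0=7·1+0=7,  q_0=7·0+1=1
a_1=1:  p_1=1·7+1=8,  q_1=1·1+0=1
a_2=6:  p_2=6·8+7=55,  q_2=6·1+1=7
a_3=1:  p_3=1·55+8=63,  q_3=1·7+1=8
(x₁, y₁) = (63, 8);  63² − 62·8² = 1 ✓
n=2: (63,8)∘(63,8) = (63·63+62·8·8, 63·8+8·63) = (7937,1008)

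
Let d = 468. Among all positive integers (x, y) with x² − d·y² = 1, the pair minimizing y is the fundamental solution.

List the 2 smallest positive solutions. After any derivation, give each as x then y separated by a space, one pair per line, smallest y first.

√468 = [21; 1,1,1,2,1,1,1,42, …], period ℓ=8 (even) → k=7
k=0  a_k=21  p_k/q_k = 21/1
…
k=2  a_k=1  p_k/q_k = 43/2
k=3  a_k=1  p_k/q_k = 65/3
k=4  a_k=2  p_k/q_k = 173/8
k=5  a_k=1  p_k/q_k = 238/11
k=6  a_k=1  p_k/q_k = 411/19
k=7  a_k=1  p_k/q_k = 649/30
(x₁, y₁) = (649, 30);  649² − 468·30² = 1 ✓
(x_2, y_2) = (649·649 + 468·30·30, 649·30 + 30·649) = (842401, 38940)

649 30
842401 38940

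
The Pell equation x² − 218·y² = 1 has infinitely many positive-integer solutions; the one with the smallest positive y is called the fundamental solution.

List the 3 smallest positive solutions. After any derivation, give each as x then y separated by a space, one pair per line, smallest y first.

126003 8534
31753512017 2150619204
8002075549230099 541968943114690

√218 = [14; 1,3,3,1,28, …], period ℓ=5 (odd) → k=9
a_0=14:  p_0=14·1+0=14,  q_0=14·0+1=1
…
a_2=3:  p_2=3·15+14=59,  q_2=3·1+1=4
…
a_5=28:  p_5=28·251+192=7220,  q_5=28·17+13=489
…
a_7=3:  p_7=3·7471+7220=29633,  q_7=3·506+489=2007
a_8=3:  p_8=3·29633+7471=96370,  q_8=3·2007+506=6527
a_9=1:  p_9=1·96370+29633=126003,  q_9=1·6527+2007=8534
→ (126003, 8534).  Check: 126003²=15876756009, 218·8534²=15876756008, difference 1.
n=2: (126003,8534)∘(126003,8534) = (126003·126003+218·8534·8534, 126003·8534+8534·126003) = (31753512017,2150619204)
n=3: (31753512017,2150619204)∘(126003,8534) = (126003·31753512017+218·8534·2150619204, 126003·2150619204+8534·31753512017) = (8002075549230099,541968943114690)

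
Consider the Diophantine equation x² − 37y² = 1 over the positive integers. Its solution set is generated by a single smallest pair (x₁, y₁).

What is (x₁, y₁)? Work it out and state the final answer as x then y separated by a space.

d=37: √d = [6; 12] (ℓ=1, odd), read p_1/q_1
k=0  a_k=6  p_k/q_k = 6/1
k=1  a_k=12  p_k/q_k = 73/12
→ (73, 12).  Check: 73²=5329, 37·12²=5328, difference 1.

73 12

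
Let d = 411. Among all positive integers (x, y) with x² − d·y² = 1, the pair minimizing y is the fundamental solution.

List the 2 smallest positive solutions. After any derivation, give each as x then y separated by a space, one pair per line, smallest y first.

d=411: √d = [20; 3,1,1,1,19,1,1,1,3,40] (ℓ=10, even), read p_9/q_9
a_0=20:  p_0=20·1+0=20,  q_0=20·0+1=1
…
a_2=1:  p_2=1·61+20=81,  q_2=1·3+1=4
…
a_6=1:  p_6=1·4379+223=4602,  q_6=1·216+11=227
…
a_8=1:  p_8=1·8981+4602=13583,  q_8=1·443+227=670
a_9=3:  p_9=3·13583+8981=49730,  q_9=3·670+443=2453
→ (49730, 2453).  Check: 49730²=2473072900, 411·2453²=2473072899, difference 1.
(49730+2453√411)^2 = 4946145799 + 243975380√411

49730 2453
4946145799 243975380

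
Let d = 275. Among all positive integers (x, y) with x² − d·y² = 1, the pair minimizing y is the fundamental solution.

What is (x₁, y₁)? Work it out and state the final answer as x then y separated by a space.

d=275: √d = [16; 1,1,2,1,1,32] (ℓ=6, even), read p_5/q_5
step 0: (16, 1)  from 16·(1,0) + (0,1)
step 1: (17, 1)  from 1·(16,1) + (1,0)
step 2: (33, 2)  from 1·(17,1) + (16,1)
step 3: (83, 5)  from 2·(33,2) + (17,1)
step 4: (116, 7)  from 1·(83,5) + (33,2)
step 5: (199, 12)  from 1·(116,7) + (83,5)
fundamental: x₁=199, y₁=12  (since 39601 − 275·144 = 1)

199 12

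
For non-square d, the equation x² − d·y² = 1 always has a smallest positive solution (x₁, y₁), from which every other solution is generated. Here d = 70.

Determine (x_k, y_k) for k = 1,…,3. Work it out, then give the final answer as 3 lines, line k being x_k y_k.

√70 → a₀=8, period (2,1,2,1,2,16); ℓ=6 even so k=5
a_0=8:  p_0=8·1+0=8,  q_0=8·0+1=1
…
a_4=1:  p_4=1·67+25=92,  q_4=1·8+3=11
a_5=2:  p_5=2·92+67=251,  q_5=2·11+8=30
→ (251, 30).  Check: 251²=63001, 70·30²=63000, difference 1.
(251+30√70)^2 = 126001 + 15060√70
(251+30√70)^3 = 63252251 + 7560090√70

251 30
126001 15060
63252251 7560090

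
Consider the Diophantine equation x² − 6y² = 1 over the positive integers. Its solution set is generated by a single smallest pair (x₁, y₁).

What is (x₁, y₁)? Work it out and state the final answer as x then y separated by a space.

5 2

√6 = [2; 2,4, …], period ℓ=2 (even) → k=1
i=0: a=2 ⇒ p=2, q=1
i=1: a=2 ⇒ p=5, q=2
(x₁, y₁) = (5, 2);  5² − 6·2² = 1 ✓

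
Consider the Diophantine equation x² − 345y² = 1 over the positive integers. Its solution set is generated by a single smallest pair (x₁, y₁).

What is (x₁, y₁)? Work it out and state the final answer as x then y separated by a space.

[18; 1,1,2,1,6,1,2,1,1,36] for √345; ℓ=10 ⇒ convergent index 9
step 0: (18, 1)  from 18·(1,0) + (0,1)
…
step 3: (93, 5)  from 2·(37,2) + (19,1)
…
step 6: (1003, 54)  from 1·(873,47) + (130,7)
step 7: (2879, 155)  from 2·(1003,54) + (873,47)
step 8: (3882, 209)  from 1·(2879,155) + (1003,54)
step 9: (6761, 364)  from 1·(3882,209) + (2879,155)
fundamental: x₁=6761, y₁=364  (since 45711121 − 345·132496 = 1)

6761 364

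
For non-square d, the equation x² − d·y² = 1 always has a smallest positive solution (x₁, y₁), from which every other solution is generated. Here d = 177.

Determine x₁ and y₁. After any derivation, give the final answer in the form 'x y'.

62423 4692

d=177: √d = [13; 3,3,2,8,2,3,3,26] (ℓ=8, even), read p_7/q_7
i=0: a=13 ⇒ p=13, q=1
i=1: a=3 ⇒ p=40, q=3
i=2: a=3 ⇒ p=133, q=10
…
i=6: a=3 ⇒ p=18985, q=1427
i=7: a=3 ⇒ p=62423, q=4692
→ (62423, 4692).  Check: 62423²=3896630929, 177·4692²=3896630928, difference 1.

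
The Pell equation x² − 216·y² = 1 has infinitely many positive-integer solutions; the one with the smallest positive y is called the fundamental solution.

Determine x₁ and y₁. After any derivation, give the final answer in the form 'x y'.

485 33

√216 → a₀=14, period (1,2,3,2,1,28); ℓ=6 even so k=5
a_0=14:  p_0=14·1+0=14,  q_0=14·0+1=1
a_1=1:  p_1=1·14+1=15,  q_1=1·1+0=1
a_2=2:  p_2=2·15+14=44,  q_2=2·1+1=3
a_3=3:  p_3=3·44+15=147,  q_3=3·3+1=10
a_4=2:  p_4=2·147+44=338,  q_4=2·10+3=23
a_5=1:  p_5=1·338+147=485,  q_5=1·23+10=33
→ (485, 33).  Check: 485²=235225, 216·33²=235224, difference 1.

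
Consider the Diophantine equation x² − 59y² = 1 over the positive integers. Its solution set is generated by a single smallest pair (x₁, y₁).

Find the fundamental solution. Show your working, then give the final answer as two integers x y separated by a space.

530 69

√59 → a₀=7, period (1,2,7,2,1,14); ℓ=6 even so k=5
k=0  a_k=7  p_k/q_k = 7/1
…
k=4  a_k=2  p_k/q_k = 361/47
k=5  a_k=1  p_k/q_k = 530/69
→ (530, 69).  Check: 530²=280900, 59·69²=280899, difference 1.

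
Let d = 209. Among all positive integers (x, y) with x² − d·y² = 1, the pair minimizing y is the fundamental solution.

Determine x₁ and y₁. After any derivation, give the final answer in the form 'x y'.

√209 → a₀=14, period (2,5,3,2,3,5,2,28); ℓ=8 even so k=7
step 0: (14, 1)  from 14·(1,0) + (0,1)
…
step 2: (159, 11)  from 5·(29,2) + (14,1)
…
step 4: (1171, 81)  from 2·(506,35) + (159,11)
step 5: (4019, 278)  from 3·(1171,81) + (506,35)
step 6: (21266, 1471)  from 5·(4019,278) + (1171,81)
step 7: (46551, 3220)  from 2·(21266,1471) + (4019,278)
→ (46551, 3220).  Check: 46551²=2166995601, 209·3220²=2166995600, difference 1.

46551 3220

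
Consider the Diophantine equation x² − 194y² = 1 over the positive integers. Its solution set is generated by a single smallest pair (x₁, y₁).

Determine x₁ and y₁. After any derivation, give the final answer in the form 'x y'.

195 14

d=194: √d = [13; 1,12,1,26] (ℓ=4, even), read p_3/q_3
k=0  a_k=13  p_k/q_k = 13/1
k=1  a_k=1  p_k/q_k = 14/1
k=2  a_k=12  p_k/q_k = 181/13
k=3  a_k=1  p_k/q_k = 195/14
(x₁, y₁) = (195, 14);  195² − 194·14² = 1 ✓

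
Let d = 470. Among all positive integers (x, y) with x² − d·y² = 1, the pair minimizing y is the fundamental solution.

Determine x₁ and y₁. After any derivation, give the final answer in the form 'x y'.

√470 → a₀=21, period (1,2,8,2,1,42); ℓ=6 even so k=5
a_0=21:  p_0=21·1+0=21,  q_0=21·0+1=1
…
a_4=2:  p_4=2·542+65=1149,  q_4=2·25+3=53
a_5=1:  p_5=1·1149+542=1691,  q_5=1·53+25=78
fundamental: x₁=1691, y₁=78  (since 2859481 − 470·6084 = 1)

1691 78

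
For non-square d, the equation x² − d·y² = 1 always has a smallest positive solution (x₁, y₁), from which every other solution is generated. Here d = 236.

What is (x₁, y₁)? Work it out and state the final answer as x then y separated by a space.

d=236: √d = [15; 2,1,3,5,1,6,1,5,3,1,2,30] (ℓ=12, even), read p_11/q_11
i=0: a=15 ⇒ p=15, q=1
…
i=3: a=3 ⇒ p=169, q=11
…
i=6: a=6 ⇒ p=7251, q=472
…
i=10: a=1 ⇒ p=203535, q=13249
i=11: a=2 ⇒ p=561799, q=36570
(x₁, y₁) = (561799, 36570);  561799² − 236·36570² = 1 ✓

561799 36570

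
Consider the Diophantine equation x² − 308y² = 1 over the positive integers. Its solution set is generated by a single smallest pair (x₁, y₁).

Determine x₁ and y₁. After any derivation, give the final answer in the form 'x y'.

√308 → a₀=17, period (1,1,4,1,1,34); ℓ=6 even so k=5
k=0  a_k=17  p_k/q_k = 17/1
…
k=2  a_k=1  p_k/q_k = 35/2
k=3  a_k=4  p_k/q_k = 158/9
k=4  a_k=1  p_k/q_k = 193/11
k=5  a_k=1  p_k/q_k = 351/20
→ (351, 20).  Check: 351²=123201, 308·20²=123200, difference 1.

351 20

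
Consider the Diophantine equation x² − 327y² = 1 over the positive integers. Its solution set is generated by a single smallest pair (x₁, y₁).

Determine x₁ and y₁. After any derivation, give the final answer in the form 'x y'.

√327 → a₀=18, period (12,36); ℓ=2 even so k=1
k=0  a_k=18  p_k/q_k = 18/1
k=1  a_k=12  p_k/q_k = 217/12
→ (217, 12).  Check: 217²=47089, 327·12²=47088, difference 1.

217 12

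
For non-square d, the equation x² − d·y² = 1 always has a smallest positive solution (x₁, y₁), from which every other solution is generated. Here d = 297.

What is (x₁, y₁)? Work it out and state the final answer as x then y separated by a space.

√297 → a₀=17, period (4,3,1,1,2,1,1,3,4,34); ℓ=10 even so k=9
k=0  a_k=17  p_k/q_k = 17/1
k=1  a_k=4  p_k/q_k = 69/4
k=2  a_k=3  p_k/q_k = 224/13
…
k=4  a_k=1  p_k/q_k = 517/30
…
k=7  a_k=1  p_k/q_k = 3171/184
k=8  a_k=3  p_k/q_k = 11357/659
k=9  a_k=4  p_k/q_k = 48599/2820
→ (48599, 2820).  Check: 48599²=2361862801, 297·2820²=2361862800, difference 1.

48599 2820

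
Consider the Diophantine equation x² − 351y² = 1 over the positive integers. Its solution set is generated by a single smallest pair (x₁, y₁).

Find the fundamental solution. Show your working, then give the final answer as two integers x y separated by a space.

62425 3332

√351 → a₀=18, period (1,2,1,3,2,2,2,3,1,2,1,36); ℓ=12 even so k=11
step 0: (18, 1)  from 18·(1,0) + (0,1)
step 1: (19, 1)  from 1·(18,1) + (1,0)
step 2: (56, 3)  from 2·(19,1) + (18,1)
…
step 4: (281, 15)  from 3·(75,4) + (56,3)
…
step 6: (1555, 83)  from 2·(637,34) + (281,15)
step 7: (3747, 200)  from 2·(1555,83) + (637,34)
…
step 10: (45882, 2449)  from 2·(16543,883) + (12796,683)
step 11: (62425, 3332)  from 1·(45882,2449) + (16543,883)
fundamental: x₁=62425, y₁=3332  (since 3896880625 − 351·11102224 = 1)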